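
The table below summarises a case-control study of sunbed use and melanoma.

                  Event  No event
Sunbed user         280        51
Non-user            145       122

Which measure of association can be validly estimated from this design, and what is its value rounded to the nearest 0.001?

Cells: a = 280, b = 51, c = 145, d = 122.
This is a case-control study: participants were sampled on outcome status, so risks in the source population cannot be estimated directly — relative risk is not valid here. The odds ratio is the appropriate measure.
OR = (a·d)/(b·c) = (280 × 122) / (51 × 145) = 34160 / 7395 = 4.61934

4.619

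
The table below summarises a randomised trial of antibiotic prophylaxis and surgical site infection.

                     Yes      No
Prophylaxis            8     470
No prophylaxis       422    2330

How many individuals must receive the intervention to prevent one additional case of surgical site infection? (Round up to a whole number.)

Risk in treated group = 8/478 = 0.01674; risk in control = 422/2752 = 0.15334.
Absolute risk reduction = 0.15334 − 0.01674 = 0.13661
NNT = 1 / ARR = 1 / 0.13661 = 7.320 → round up → 8

8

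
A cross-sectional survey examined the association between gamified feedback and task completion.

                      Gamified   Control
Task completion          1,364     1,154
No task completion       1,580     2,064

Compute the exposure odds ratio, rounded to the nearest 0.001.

Reading the table with exposure as columns: a = 1364 (Gamified, case), b = 1580 (Gamified, non-case), c = 1154 (Control, case), d = 2064.
OR = (a·d)/(b·c) = (1364 × 2064) / (1580 × 1154) = 2815296 / 1823320 = 1.54405
The odds of task completion are about 1.54 times as high in the gamified group.

1.544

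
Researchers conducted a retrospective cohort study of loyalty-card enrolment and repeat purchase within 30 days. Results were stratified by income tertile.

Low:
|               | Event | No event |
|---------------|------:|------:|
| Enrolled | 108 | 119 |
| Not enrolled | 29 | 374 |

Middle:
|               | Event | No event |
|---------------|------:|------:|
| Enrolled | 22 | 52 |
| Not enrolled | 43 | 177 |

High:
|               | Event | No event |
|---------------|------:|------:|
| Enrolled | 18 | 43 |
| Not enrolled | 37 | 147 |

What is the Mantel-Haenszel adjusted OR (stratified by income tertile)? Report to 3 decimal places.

OR_MH = Σ(aᵢdᵢ/nᵢ) / Σ(bᵢcᵢ/nᵢ), where nᵢ is the stratum total.
Stratum 1 (Low): n = 630; a·d/n = 108·374/630 = 64.1143; b·c/n = 119·29/630 = 5.4778
Stratum 2 (Middle): n = 294; a·d/n = 22·177/294 = 13.2449; b·c/n = 52·43/294 = 7.6054
Stratum 3 (High): n = 245; a·d/n = 18·147/245 = 10.8000; b·c/n = 43·37/245 = 6.4939
OR_MH = (64.1143 + 13.2449 + 10.8000) / (5.4778 + 7.6054 + 6.4939) = 88.1592 / 19.5771 = 4.50318

4.503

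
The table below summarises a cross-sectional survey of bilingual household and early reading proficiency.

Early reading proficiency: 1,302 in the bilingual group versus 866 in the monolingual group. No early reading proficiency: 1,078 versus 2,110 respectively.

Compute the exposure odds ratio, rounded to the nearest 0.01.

2.94

From the description: a = 1302, b = 1078, c = 866, d = 2110.
OR = (a·d)/(b·c) = (1302 × 2110) / (1078 × 866) = 2747220 / 933548 = 2.94277
The odds of early reading proficiency are about 2.94 times as high in the bilingual group.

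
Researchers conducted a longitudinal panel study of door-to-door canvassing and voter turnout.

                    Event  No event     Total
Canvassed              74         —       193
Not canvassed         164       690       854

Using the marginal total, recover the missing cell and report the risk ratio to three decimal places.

The missing cell is in the exposed row: 193 − 74 = 119.
So a = 74, b = 119, c = 164, d = 690.
RR = [a/(a+b)] / [c/(c+d)] = (74/193) / (164/854) = 0.38342/0.19204 = 1.99659

1.997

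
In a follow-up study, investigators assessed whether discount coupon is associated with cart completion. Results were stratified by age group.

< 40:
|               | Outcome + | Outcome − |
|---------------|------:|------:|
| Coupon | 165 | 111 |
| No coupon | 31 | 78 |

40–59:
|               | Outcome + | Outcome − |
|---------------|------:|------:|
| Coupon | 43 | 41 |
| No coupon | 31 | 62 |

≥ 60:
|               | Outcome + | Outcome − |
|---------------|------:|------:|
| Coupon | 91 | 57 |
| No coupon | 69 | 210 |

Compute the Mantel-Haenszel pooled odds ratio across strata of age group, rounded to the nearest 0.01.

OR_MH = Σ(aᵢdᵢ/nᵢ) / Σ(bᵢcᵢ/nᵢ), where nᵢ is the stratum total.
Stratum 1 (< 40): n = 385; a·d/n = 165·78/385 = 33.4286; b·c/n = 111·31/385 = 8.9377
Stratum 2 (40–59): n = 177; a·d/n = 43·62/177 = 15.0621; b·c/n = 41·31/177 = 7.1808
Stratum 3 (≥ 60): n = 427; a·d/n = 91·210/427 = 44.7541; b·c/n = 57·69/427 = 9.2108
OR_MH = (33.4286 + 15.0621 + 44.7541) / (8.9377 + 7.1808 + 9.2108) = 93.2448 / 25.3292 = 3.68131

3.68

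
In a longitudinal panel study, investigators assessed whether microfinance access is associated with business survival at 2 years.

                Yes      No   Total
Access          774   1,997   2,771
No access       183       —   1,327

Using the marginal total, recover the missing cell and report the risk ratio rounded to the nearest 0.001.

The missing cell is in the unexposed row: 1327 − 183 = 1144.
So a = 774, b = 1997, c = 183, d = 1144.
RR = [a/(a+b)] / [c/(c+d)] = (774/2771) / (183/1327) = 0.27932/0.13791 = 2.02546

2.025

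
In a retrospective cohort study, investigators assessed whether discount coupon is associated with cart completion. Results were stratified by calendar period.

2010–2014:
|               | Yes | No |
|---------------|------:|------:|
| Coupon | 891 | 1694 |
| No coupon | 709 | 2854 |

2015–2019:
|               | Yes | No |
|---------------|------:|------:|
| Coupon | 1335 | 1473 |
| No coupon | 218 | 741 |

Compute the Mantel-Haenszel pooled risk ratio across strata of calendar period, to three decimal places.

1.859

RR_MH = Σ(aᵢ·n₀ᵢ/nᵢ) / Σ(cᵢ·n₁ᵢ/nᵢ), with n₁ᵢ = aᵢ+bᵢ (exposed), n₀ᵢ = cᵢ+dᵢ (unexposed), nᵢ = n₁ᵢ+n₀ᵢ.
Stratum 1 (2010–2014): n₁ = 2585, n₀ = 3563, n = 6148; a·n₀/n = 891·3563/6148 = 516.3684; c·n₁/n = 709·2585/6148 = 298.1075
Stratum 2 (2015–2019): n₁ = 2808, n₀ = 959, n = 3767; a·n₀/n = 1335·959/3767 = 339.8633; c·n₁/n = 218·2808/3767 = 162.5017
RR_MH = (516.3684 + 339.8633) / (298.1075 + 162.5017) = 856.2317 / 460.6092 = 1.85891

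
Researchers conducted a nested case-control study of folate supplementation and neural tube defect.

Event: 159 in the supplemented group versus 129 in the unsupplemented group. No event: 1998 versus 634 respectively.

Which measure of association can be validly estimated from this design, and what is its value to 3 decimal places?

From the description: a = 159, b = 1998, c = 129, d = 634.
This is a nested case-control study: participants were sampled on outcome status, so risks in the source population cannot be estimated directly — relative risk is not valid here. The odds ratio is the appropriate measure.
OR = (a·d)/(b·c) = (159 × 634) / (1998 × 129) = 100806 / 257742 = 0.39111

0.391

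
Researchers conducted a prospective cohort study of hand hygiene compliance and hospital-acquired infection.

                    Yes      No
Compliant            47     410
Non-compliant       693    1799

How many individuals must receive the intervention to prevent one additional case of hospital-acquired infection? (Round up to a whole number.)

6

Risk in treated group = 47/457 = 0.10284; risk in control = 693/2492 = 0.27809.
Absolute risk reduction = 0.27809 − 0.10284 = 0.17525
NNT = 1 / ARR = 1 / 0.17525 = 5.706 → round up → 6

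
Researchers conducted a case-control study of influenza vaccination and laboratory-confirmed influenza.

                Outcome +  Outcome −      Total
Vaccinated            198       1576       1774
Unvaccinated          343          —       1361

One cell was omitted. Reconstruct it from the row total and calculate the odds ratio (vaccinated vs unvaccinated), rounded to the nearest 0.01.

0.37

The missing cell is in the unexposed row: 1361 − 343 = 1018.
So a = 198, b = 1576, c = 343, d = 1018.
OR = (a·d)/(b·c) = (198 × 1018) / (1576 × 343) = 201564 / 540568 = 0.37287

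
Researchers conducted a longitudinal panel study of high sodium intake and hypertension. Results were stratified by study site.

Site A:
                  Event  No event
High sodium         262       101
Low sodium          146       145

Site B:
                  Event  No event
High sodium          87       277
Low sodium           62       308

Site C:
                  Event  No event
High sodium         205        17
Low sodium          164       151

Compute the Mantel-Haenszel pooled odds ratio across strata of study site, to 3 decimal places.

2.977

OR_MH = Σ(aᵢdᵢ/nᵢ) / Σ(bᵢcᵢ/nᵢ), where nᵢ is the stratum total.
Stratum 1 (Site A): n = 654; a·d/n = 262·145/654 = 58.0887; b·c/n = 101·146/654 = 22.5474
Stratum 2 (Site B): n = 734; a·d/n = 87·308/734 = 36.5068; b·c/n = 277·62/734 = 23.3978
Stratum 3 (Site C): n = 537; a·d/n = 205·151/537 = 57.6443; b·c/n = 17·164/537 = 5.1918
OR_MH = (58.0887 + 36.5068 + 57.6443) / (22.5474 + 23.3978 + 5.1918) = 152.2398 / 51.1370 = 2.97710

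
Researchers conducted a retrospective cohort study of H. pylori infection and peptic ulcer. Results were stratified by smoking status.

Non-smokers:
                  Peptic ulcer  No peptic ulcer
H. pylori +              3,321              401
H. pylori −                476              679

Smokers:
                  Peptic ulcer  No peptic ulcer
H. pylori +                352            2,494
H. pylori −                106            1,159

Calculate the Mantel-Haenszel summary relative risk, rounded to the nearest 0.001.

RR_MH = Σ(aᵢ·n₀ᵢ/nᵢ) / Σ(cᵢ·n₁ᵢ/nᵢ), with n₁ᵢ = aᵢ+bᵢ (exposed), n₀ᵢ = cᵢ+dᵢ (unexposed), nᵢ = n₁ᵢ+n₀ᵢ.
Stratum 1 (Non-smokers): n₁ = 3722, n₀ = 1155, n = 4877; a·n₀/n = 3321·1155/4877 = 786.4989; c·n₁/n = 476·3722/4877 = 363.2709
Stratum 2 (Smokers): n₁ = 2846, n₀ = 1265, n = 4111; a·n₀/n = 352·1265/4111 = 108.3143; c·n₁/n = 106·2846/4111 = 73.3826
RR_MH = (786.4989 + 108.3143) / (363.2709 + 73.3826) = 894.8132 / 436.6535 = 2.04925

2.049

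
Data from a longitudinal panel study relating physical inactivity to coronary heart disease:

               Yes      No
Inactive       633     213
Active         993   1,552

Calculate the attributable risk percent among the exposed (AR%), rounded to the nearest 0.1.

47.9

Cells: a = 633, b = 213, c = 993, d = 1552.
Risk in exposed = 633/846 = 0.74823; risk in unexposed = 993/2545 = 0.39018.
RR = 0.74823/0.39018 = 1.91766
AR% = (RR − 1)/RR × 100 = (1.91766 − 1)/1.91766 × 100 = 47.8531%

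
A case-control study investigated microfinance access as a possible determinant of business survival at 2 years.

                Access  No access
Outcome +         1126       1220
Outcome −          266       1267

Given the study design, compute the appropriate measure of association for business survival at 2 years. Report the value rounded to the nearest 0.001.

Reading the table with exposure as columns: a = 1126 (Access, case), b = 266 (Access, non-case), c = 1220 (No access, case), d = 1267.
This is a case-control study: participants were sampled on outcome status, so risks in the source population cannot be estimated directly — relative risk is not valid here. The odds ratio is the appropriate measure.
OR = (a·d)/(b·c) = (1126 × 1267) / (266 × 1220) = 1426642 / 324520 = 4.39616

4.396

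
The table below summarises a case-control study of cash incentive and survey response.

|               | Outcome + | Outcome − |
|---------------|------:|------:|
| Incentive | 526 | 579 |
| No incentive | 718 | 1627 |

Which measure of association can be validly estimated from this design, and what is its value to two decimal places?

2.06

Cells: a = 526, b = 579, c = 718, d = 1627.
This is a case-control study: participants were sampled on outcome status, so risks in the source population cannot be estimated directly — relative risk is not valid here. The odds ratio is the appropriate measure.
OR = (a·d)/(b·c) = (526 × 1627) / (579 × 718) = 855802 / 415722 = 2.05859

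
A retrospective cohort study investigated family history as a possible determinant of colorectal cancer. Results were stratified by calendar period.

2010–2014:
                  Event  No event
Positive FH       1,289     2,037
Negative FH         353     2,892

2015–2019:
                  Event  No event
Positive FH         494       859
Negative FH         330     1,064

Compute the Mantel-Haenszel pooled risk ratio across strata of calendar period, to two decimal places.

RR_MH = Σ(aᵢ·n₀ᵢ/nᵢ) / Σ(cᵢ·n₁ᵢ/nᵢ), with n₁ᵢ = aᵢ+bᵢ (exposed), n₀ᵢ = cᵢ+dᵢ (unexposed), nᵢ = n₁ᵢ+n₀ᵢ.
Stratum 1 (2010–2014): n₁ = 3326, n₀ = 3245, n = 6571; a·n₀/n = 1289·3245/6571 = 636.5553; c·n₁/n = 353·3326/6571 = 178.6757
Stratum 2 (2015–2019): n₁ = 1353, n₀ = 1394, n = 2747; a·n₀/n = 494·1394/2747 = 250.6866; c·n₁/n = 330·1353/2747 = 162.5373
RR_MH = (636.5553 + 250.6866) / (178.6757 + 162.5373) = 887.2419 / 341.2130 = 2.60026

2.60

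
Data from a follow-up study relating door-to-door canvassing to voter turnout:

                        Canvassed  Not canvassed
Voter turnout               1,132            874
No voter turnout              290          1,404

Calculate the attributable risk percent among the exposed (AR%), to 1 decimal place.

Reading the table with exposure as columns: a = 1132 (Canvassed, case), b = 290 (Canvassed, non-case), c = 874 (Not canvassed, case), d = 1404.
Risk in exposed = 1132/1422 = 0.79606; risk in unexposed = 874/2278 = 0.38367.
RR = 0.79606/0.38367 = 2.07486
AR% = (RR − 1)/RR × 100 = (2.07486 − 1)/2.07486 × 100 = 51.8040%

51.8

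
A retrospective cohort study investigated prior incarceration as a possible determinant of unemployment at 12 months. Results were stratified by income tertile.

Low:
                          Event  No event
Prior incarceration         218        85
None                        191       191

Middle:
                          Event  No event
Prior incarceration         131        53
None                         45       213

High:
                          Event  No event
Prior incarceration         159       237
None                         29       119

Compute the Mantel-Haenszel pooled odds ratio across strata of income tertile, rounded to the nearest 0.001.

OR_MH = Σ(aᵢdᵢ/nᵢ) / Σ(bᵢcᵢ/nᵢ), where nᵢ is the stratum total.
Stratum 1 (Low): n = 685; a·d/n = 218·191/685 = 60.7854; b·c/n = 85·191/685 = 23.7007
Stratum 2 (Middle): n = 442; a·d/n = 131·213/442 = 63.1290; b·c/n = 53·45/442 = 5.3959
Stratum 3 (High): n = 544; a·d/n = 159·119/544 = 34.7812; b·c/n = 237·29/544 = 12.6342
OR_MH = (60.7854 + 63.1290 + 34.7812) / (23.7007 + 5.3959 + 12.6342) = 158.6956 / 41.7308 = 3.80284

3.803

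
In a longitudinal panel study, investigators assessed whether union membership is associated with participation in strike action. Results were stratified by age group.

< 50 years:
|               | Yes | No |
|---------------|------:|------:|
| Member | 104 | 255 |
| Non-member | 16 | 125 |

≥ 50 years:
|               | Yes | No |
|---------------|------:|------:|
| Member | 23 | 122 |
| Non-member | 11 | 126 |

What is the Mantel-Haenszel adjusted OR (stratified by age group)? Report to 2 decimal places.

2.81

OR_MH = Σ(aᵢdᵢ/nᵢ) / Σ(bᵢcᵢ/nᵢ), where nᵢ is the stratum total.
Stratum 1 (< 50 years): n = 500; a·d/n = 104·125/500 = 26.0000; b·c/n = 255·16/500 = 8.1600
Stratum 2 (≥ 50 years): n = 282; a·d/n = 23·126/282 = 10.2766; b·c/n = 122·11/282 = 4.7589
OR_MH = (26.0000 + 10.2766) / (8.1600 + 4.7589) = 36.2766 / 12.9189 = 2.80803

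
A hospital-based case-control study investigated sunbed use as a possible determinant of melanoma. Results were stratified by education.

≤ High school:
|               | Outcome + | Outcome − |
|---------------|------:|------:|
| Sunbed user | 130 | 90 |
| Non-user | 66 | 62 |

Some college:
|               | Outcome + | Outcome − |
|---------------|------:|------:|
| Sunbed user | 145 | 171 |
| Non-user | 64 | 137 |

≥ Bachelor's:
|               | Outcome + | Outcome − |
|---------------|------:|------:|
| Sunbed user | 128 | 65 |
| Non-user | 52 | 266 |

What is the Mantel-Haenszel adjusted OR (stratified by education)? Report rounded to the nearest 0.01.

2.86

OR_MH = Σ(aᵢdᵢ/nᵢ) / Σ(bᵢcᵢ/nᵢ), where nᵢ is the stratum total.
Stratum 1 (≤ High school): n = 348; a·d/n = 130·62/348 = 23.1609; b·c/n = 90·66/348 = 17.0690
Stratum 2 (Some college): n = 517; a·d/n = 145·137/517 = 38.4236; b·c/n = 171·64/517 = 21.1683
Stratum 3 (≥ Bachelor's): n = 511; a·d/n = 128·266/511 = 66.6301; b·c/n = 65·52/511 = 6.6145
OR_MH = (23.1609 + 38.4236 + 66.6301) / (17.0690 + 21.1683 + 6.6145) = 128.2147 / 44.8517 = 2.85863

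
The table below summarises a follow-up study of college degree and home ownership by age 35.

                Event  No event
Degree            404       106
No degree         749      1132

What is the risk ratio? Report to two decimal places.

1.99

Cells: a = 404, b = 106, c = 749, d = 1132.
Risk in exposed = 404/510 = 0.79216; risk in unexposed = 749/1881 = 0.39819.
RR = 0.79216 / 0.39819 = 1.98938
The risk among the exposed is 1.99 times that among the unexposed.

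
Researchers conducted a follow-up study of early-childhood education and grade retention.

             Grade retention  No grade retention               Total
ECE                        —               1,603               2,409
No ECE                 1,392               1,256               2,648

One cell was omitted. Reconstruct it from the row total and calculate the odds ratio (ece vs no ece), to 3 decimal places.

The missing cell is in the exposed row: 2409 − 1603 = 806.
So a = 806, b = 1603, c = 1392, d = 1256.
OR = (a·d)/(b·c) = (806 × 1256) / (1603 × 1392) = 1012336 / 2231376 = 0.45368

0.454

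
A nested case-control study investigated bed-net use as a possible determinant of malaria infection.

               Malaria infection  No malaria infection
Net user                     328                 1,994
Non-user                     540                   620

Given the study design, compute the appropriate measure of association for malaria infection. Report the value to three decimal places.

Cells: a = 328, b = 1994, c = 540, d = 620.
This is a nested case-control study: participants were sampled on outcome status, so risks in the source population cannot be estimated directly — relative risk is not valid here. The odds ratio is the appropriate measure.
OR = (a·d)/(b·c) = (328 × 620) / (1994 × 540) = 203360 / 1076760 = 0.18886

0.189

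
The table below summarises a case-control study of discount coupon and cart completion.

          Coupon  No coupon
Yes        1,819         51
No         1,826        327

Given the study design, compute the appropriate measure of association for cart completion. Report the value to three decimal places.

Reading the table with exposure as columns: a = 1819 (Coupon, case), b = 1826 (Coupon, non-case), c = 51 (No coupon, case), d = 327.
This is a case-control study: participants were sampled on outcome status, so risks in the source population cannot be estimated directly — relative risk is not valid here. The odds ratio is the appropriate measure.
OR = (a·d)/(b·c) = (1819 × 327) / (1826 × 51) = 594813 / 93126 = 6.38719

6.387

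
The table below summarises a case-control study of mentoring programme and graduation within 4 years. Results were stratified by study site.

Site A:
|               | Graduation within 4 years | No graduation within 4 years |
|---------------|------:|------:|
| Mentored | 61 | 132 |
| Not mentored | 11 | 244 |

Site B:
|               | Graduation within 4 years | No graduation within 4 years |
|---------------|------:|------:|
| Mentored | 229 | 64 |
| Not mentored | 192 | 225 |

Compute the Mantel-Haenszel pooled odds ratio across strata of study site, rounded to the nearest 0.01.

OR_MH = Σ(aᵢdᵢ/nᵢ) / Σ(bᵢcᵢ/nᵢ), where nᵢ is the stratum total.
Stratum 1 (Site A): n = 448; a·d/n = 61·244/448 = 33.2232; b·c/n = 132·11/448 = 3.2411
Stratum 2 (Site B): n = 710; a·d/n = 229·225/710 = 72.5704; b·c/n = 64·192/710 = 17.3070
OR_MH = (33.2232 + 72.5704) / (3.2411 + 17.3070) = 105.7936 / 20.5481 = 5.14858

5.15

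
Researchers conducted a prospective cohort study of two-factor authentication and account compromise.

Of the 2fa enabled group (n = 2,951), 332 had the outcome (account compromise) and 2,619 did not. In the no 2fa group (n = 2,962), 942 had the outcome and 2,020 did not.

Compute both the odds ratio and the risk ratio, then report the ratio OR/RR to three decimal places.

From the description: a = 332, b = 2619, c = 942, d = 2020.
OR = (332·2020)/(2619·942) = 670640/2467098 = 0.27183
Risk in exposed = 332/2951 = 0.11250; risk in unexposed = 942/2962 = 0.31803; RR = 0.35376
OR/RR = 0.27183 / 0.35376 = 0.76842
The outcome is not rare, so the OR lies further from 1 than the RR.

0.768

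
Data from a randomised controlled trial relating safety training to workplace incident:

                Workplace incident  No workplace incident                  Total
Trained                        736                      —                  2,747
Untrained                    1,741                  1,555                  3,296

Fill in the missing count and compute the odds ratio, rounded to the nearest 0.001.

The missing cell is in the exposed row: 2747 − 736 = 2011.
So a = 736, b = 2011, c = 1741, d = 1555.
OR = (a·d)/(b·c) = (736 × 1555) / (2011 × 1741) = 1144480 / 3501151 = 0.32689

0.327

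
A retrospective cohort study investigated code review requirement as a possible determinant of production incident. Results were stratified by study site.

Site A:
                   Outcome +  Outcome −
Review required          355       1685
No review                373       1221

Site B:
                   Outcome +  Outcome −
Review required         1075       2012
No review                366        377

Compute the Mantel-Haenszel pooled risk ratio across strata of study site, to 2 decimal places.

0.72

RR_MH = Σ(aᵢ·n₀ᵢ/nᵢ) / Σ(cᵢ·n₁ᵢ/nᵢ), with n₁ᵢ = aᵢ+bᵢ (exposed), n₀ᵢ = cᵢ+dᵢ (unexposed), nᵢ = n₁ᵢ+n₀ᵢ.
Stratum 1 (Site A): n₁ = 2040, n₀ = 1594, n = 3634; a·n₀/n = 355·1594/3634 = 155.7155; c·n₁/n = 373·2040/3634 = 209.3891
Stratum 2 (Site B): n₁ = 3087, n₀ = 743, n = 3830; a·n₀/n = 1075·743/3830 = 208.5444; c·n₁/n = 366·3087/3830 = 294.9979
RR_MH = (155.7155 + 208.5444) / (209.3891 + 294.9979) = 364.2599 / 504.3870 = 0.72218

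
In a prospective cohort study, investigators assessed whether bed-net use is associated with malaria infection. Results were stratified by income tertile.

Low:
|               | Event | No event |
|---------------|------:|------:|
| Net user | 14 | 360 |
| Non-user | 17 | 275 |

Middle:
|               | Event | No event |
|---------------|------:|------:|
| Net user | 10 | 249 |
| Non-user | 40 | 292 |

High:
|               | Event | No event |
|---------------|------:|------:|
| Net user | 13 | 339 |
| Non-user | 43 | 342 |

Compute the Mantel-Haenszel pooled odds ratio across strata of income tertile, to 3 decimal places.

OR_MH = Σ(aᵢdᵢ/nᵢ) / Σ(bᵢcᵢ/nᵢ), where nᵢ is the stratum total.
Stratum 1 (Low): n = 666; a·d/n = 14·275/666 = 5.7808; b·c/n = 360·17/666 = 9.1892
Stratum 2 (Middle): n = 591; a·d/n = 10·292/591 = 4.9408; b·c/n = 249·40/591 = 16.8528
Stratum 3 (High): n = 737; a·d/n = 13·342/737 = 6.0326; b·c/n = 339·43/737 = 19.7788
OR_MH = (5.7808 + 4.9408 + 6.0326) / (9.1892 + 16.8528 + 19.7788) = 16.7541 / 45.8208 = 0.36564

0.366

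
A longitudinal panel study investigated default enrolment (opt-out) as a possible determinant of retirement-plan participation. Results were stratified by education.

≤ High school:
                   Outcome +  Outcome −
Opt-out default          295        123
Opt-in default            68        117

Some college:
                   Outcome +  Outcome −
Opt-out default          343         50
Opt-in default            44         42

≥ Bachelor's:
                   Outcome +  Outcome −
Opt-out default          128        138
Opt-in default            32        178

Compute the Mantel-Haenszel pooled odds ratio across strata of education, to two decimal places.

OR_MH = Σ(aᵢdᵢ/nᵢ) / Σ(bᵢcᵢ/nᵢ), where nᵢ is the stratum total.
Stratum 1 (≤ High school): n = 603; a·d/n = 295·117/603 = 57.2388; b·c/n = 123·68/603 = 13.8706
Stratum 2 (Some college): n = 479; a·d/n = 343·42/479 = 30.0752; b·c/n = 50·44/479 = 4.5929
Stratum 3 (≥ Bachelor's): n = 476; a·d/n = 128·178/476 = 47.8655; b·c/n = 138·32/476 = 9.2773
OR_MH = (57.2388 + 30.0752 + 47.8655) / (13.8706 + 4.5929 + 9.2773) = 135.1795 / 27.7409 = 4.87294

4.87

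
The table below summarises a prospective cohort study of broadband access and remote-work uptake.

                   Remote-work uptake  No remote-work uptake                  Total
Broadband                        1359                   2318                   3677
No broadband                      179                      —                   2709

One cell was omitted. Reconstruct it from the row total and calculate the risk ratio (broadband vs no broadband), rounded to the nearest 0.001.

The missing cell is in the unexposed row: 2709 − 179 = 2530.
So a = 1359, b = 2318, c = 179, d = 2530.
RR = [a/(a+b)] / [c/(c+d)] = (1359/3677) / (179/2709) = 0.36959/0.06608 = 5.59348

5.593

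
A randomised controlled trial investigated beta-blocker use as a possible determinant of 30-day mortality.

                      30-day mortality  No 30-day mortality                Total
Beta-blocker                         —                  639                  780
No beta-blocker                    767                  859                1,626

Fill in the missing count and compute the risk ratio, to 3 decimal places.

The missing cell is in the exposed row: 780 − 639 = 141.
So a = 141, b = 639, c = 767, d = 859.
RR = [a/(a+b)] / [c/(c+d)] = (141/780) / (767/1626) = 0.18077/0.47171 = 0.38322

0.383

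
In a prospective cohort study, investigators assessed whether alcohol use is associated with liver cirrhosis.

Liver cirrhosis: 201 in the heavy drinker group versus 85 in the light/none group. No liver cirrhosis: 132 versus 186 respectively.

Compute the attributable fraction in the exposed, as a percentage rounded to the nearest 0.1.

48.0

From the description: a = 201, b = 132, c = 85, d = 186.
Risk in exposed = 201/333 = 0.60360; risk in unexposed = 85/271 = 0.31365.
RR = 0.60360/0.31365 = 1.92443
AR% = (RR − 1)/RR × 100 = (1.92443 − 1)/1.92443 × 100 = 48.0366%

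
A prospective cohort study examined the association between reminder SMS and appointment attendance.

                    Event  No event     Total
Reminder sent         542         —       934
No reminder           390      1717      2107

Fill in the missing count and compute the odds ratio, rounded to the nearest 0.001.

The missing cell is in the exposed row: 934 − 542 = 392.
So a = 542, b = 392, c = 390, d = 1717.
OR = (a·d)/(b·c) = (542 × 1717) / (392 × 390) = 930614 / 152880 = 6.08722

6.087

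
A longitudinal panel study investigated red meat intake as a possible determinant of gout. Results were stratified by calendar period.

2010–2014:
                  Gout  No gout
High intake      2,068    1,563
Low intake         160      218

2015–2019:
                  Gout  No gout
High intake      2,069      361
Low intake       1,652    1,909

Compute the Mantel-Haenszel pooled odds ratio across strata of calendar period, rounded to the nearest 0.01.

OR_MH = Σ(aᵢdᵢ/nᵢ) / Σ(bᵢcᵢ/nᵢ), where nᵢ is the stratum total.
Stratum 1 (2010–2014): n = 4009; a·d/n = 2068·218/4009 = 112.4530; b·c/n = 1563·160/4009 = 62.3796
Stratum 2 (2015–2019): n = 5991; a·d/n = 2069·1909/5991 = 659.2757; b·c/n = 361·1652/5991 = 99.5447
OR_MH = (112.4530 + 659.2757) / (62.3796 + 99.5447) = 771.7287 / 161.9243 = 4.76598

4.77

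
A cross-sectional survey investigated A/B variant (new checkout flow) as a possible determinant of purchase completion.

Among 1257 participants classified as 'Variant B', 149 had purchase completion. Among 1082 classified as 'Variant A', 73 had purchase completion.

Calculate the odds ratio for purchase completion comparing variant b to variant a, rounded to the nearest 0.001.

From the description: a = 149, b = 1108, c = 73, d = 1009.
OR = (a·d)/(b·c) = (149 × 1009) / (1108 × 73) = 150341 / 80884 = 1.85872
The odds of purchase completion are about 1.86 times as high in the variant b group.

1.859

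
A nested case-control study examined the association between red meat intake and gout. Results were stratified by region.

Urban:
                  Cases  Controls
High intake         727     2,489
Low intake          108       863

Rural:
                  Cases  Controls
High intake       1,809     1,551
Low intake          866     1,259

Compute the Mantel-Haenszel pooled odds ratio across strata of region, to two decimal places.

OR_MH = Σ(aᵢdᵢ/nᵢ) / Σ(bᵢcᵢ/nᵢ), where nᵢ is the stratum total.
Stratum 1 (Urban): n = 4187; a·d/n = 727·863/4187 = 149.8450; b·c/n = 2489·108/4187 = 64.2016
Stratum 2 (Rural): n = 5485; a·d/n = 1809·1259/5485 = 415.2290; b·c/n = 1551·866/5485 = 244.8799
OR_MH = (149.8450 + 415.2290) / (64.2016 + 244.8799) = 565.0740 / 309.0814 = 1.82824

1.83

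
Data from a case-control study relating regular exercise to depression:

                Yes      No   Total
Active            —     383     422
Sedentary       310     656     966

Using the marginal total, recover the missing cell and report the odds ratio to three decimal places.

The missing cell is in the exposed row: 422 − 383 = 39.
So a = 39, b = 383, c = 310, d = 656.
OR = (a·d)/(b·c) = (39 × 656) / (383 × 310) = 25584 / 118730 = 0.21548

0.215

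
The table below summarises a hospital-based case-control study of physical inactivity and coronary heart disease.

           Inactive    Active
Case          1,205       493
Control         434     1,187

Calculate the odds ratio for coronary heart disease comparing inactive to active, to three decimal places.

6.685

Reading the table with exposure as columns: a = 1205 (Inactive, case), b = 434 (Inactive, non-case), c = 493 (Active, case), d = 1187.
OR = (a·d)/(b·c) = (1205 × 1187) / (434 × 493) = 1430335 / 213962 = 6.68500
The odds of coronary heart disease are about 6.68 times as high in the inactive group.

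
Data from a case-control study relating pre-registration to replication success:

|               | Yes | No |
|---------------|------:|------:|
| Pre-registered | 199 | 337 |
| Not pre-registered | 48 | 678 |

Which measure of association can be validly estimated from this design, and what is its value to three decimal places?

Cells: a = 199, b = 337, c = 48, d = 678.
This is a case-control study: participants were sampled on outcome status, so risks in the source population cannot be estimated directly — relative risk is not valid here. The odds ratio is the appropriate measure.
OR = (a·d)/(b·c) = (199 × 678) / (337 × 48) = 134922 / 16176 = 8.34088

8.341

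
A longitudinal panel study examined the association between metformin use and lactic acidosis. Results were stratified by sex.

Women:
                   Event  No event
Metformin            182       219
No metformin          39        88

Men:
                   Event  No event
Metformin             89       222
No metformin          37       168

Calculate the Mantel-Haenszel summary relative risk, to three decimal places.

1.524

RR_MH = Σ(aᵢ·n₀ᵢ/nᵢ) / Σ(cᵢ·n₁ᵢ/nᵢ), with n₁ᵢ = aᵢ+bᵢ (exposed), n₀ᵢ = cᵢ+dᵢ (unexposed), nᵢ = n₁ᵢ+n₀ᵢ.
Stratum 1 (Women): n₁ = 401, n₀ = 127, n = 528; a·n₀/n = 182·127/528 = 43.7765; c·n₁/n = 39·401/528 = 29.6193
Stratum 2 (Men): n₁ = 311, n₀ = 205, n = 516; a·n₀/n = 89·205/516 = 35.3585; c·n₁/n = 37·311/516 = 22.3004
RR_MH = (43.7765 + 35.3585) / (29.6193 + 22.3004) = 79.1350 / 51.9197 = 1.52418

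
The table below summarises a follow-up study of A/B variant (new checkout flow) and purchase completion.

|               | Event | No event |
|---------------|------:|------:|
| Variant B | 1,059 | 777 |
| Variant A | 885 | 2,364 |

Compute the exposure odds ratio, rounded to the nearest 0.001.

Cells: a = 1059, b = 777, c = 885, d = 2364.
OR = (a·d)/(b·c) = (1059 × 2364) / (777 × 885) = 2503476 / 687645 = 3.64065
The odds of purchase completion are about 3.64 times as high in the variant b group.

3.641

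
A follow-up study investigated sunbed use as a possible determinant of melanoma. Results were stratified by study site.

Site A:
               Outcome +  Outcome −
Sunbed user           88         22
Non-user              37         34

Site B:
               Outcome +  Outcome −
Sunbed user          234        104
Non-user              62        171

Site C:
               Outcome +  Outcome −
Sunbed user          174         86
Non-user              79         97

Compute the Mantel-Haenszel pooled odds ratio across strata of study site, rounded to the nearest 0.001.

OR_MH = Σ(aᵢdᵢ/nᵢ) / Σ(bᵢcᵢ/nᵢ), where nᵢ is the stratum total.
Stratum 1 (Site A): n = 181; a·d/n = 88·34/181 = 16.5304; b·c/n = 22·37/181 = 4.4972
Stratum 2 (Site B): n = 571; a·d/n = 234·171/571 = 70.0771; b·c/n = 104·62/571 = 11.2925
Stratum 3 (Site C): n = 436; a·d/n = 174·97/436 = 38.7110; b·c/n = 86·79/436 = 15.5826
OR_MH = (16.5304 + 70.0771 + 38.7110) / (4.4972 + 11.2925 + 15.5826) = 125.3185 / 31.3723 = 3.99456

3.995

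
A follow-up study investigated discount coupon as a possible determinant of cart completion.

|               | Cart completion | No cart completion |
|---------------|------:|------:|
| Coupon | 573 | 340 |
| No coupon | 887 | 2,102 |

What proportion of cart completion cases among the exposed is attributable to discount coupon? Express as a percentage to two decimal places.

Cells: a = 573, b = 340, c = 887, d = 2102.
Risk in exposed = 573/913 = 0.62760; risk in unexposed = 887/2989 = 0.29675.
RR = 0.62760/0.29675 = 2.11488
AR% = (RR − 1)/RR × 100 = (2.11488 − 1)/2.11488 × 100 = 52.7160%

52.72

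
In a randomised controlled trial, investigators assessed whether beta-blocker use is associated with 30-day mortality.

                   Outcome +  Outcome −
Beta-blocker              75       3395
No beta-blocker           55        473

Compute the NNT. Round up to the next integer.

Risk in treated group = 75/3470 = 0.02161; risk in control = 55/528 = 0.10417.
Absolute risk reduction = 0.10417 − 0.02161 = 0.08255
NNT = 1 / ARR = 1 / 0.08255 = 12.113 → round up → 13

13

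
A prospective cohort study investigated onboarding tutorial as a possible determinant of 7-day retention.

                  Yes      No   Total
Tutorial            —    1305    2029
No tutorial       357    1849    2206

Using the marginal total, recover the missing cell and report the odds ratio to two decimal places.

The missing cell is in the exposed row: 2029 − 1305 = 724.
So a = 724, b = 1305, c = 357, d = 1849.
OR = (a·d)/(b·c) = (724 × 1849) / (1305 × 357) = 1338676 / 465885 = 2.87340

2.87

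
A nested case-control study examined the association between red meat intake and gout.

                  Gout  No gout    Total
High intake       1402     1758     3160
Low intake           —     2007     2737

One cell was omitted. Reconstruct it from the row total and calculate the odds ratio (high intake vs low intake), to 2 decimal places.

2.19

The missing cell is in the unexposed row: 2737 − 2007 = 730.
So a = 1402, b = 1758, c = 730, d = 2007.
OR = (a·d)/(b·c) = (1402 × 2007) / (1758 × 730) = 2813814 / 1283340 = 2.19257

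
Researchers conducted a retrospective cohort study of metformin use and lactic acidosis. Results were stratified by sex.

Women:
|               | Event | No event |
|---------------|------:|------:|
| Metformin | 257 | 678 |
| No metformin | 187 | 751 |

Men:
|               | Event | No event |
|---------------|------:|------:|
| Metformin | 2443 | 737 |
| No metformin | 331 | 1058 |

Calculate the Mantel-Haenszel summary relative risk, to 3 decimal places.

RR_MH = Σ(aᵢ·n₀ᵢ/nᵢ) / Σ(cᵢ·n₁ᵢ/nᵢ), with n₁ᵢ = aᵢ+bᵢ (exposed), n₀ᵢ = cᵢ+dᵢ (unexposed), nᵢ = n₁ᵢ+n₀ᵢ.
Stratum 1 (Women): n₁ = 935, n₀ = 938, n = 1873; a·n₀/n = 257·938/1873 = 128.7058; c·n₁/n = 187·935/1873 = 93.3502
Stratum 2 (Men): n₁ = 3180, n₀ = 1389, n = 4569; a·n₀/n = 2443·1389/4569 = 742.6848; c·n₁/n = 331·3180/4569 = 230.3743
RR_MH = (128.7058 + 742.6848) / (93.3502 + 230.3743) = 871.3907 / 323.7245 = 2.69177

2.692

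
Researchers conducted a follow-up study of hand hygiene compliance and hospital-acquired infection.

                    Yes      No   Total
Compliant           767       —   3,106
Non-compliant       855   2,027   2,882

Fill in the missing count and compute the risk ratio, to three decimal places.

0.832

The missing cell is in the exposed row: 3106 − 767 = 2339.
So a = 767, b = 2339, c = 855, d = 2027.
RR = [a/(a+b)] / [c/(c+d)] = (767/3106) / (855/2882) = 0.24694/0.29667 = 0.83238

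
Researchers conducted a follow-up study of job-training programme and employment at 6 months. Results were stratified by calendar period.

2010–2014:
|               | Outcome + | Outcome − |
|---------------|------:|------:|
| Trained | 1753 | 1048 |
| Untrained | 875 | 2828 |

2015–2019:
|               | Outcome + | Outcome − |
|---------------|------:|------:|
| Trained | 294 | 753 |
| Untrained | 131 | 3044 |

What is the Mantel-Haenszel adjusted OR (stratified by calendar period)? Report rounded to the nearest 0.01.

OR_MH = Σ(aᵢdᵢ/nᵢ) / Σ(bᵢcᵢ/nᵢ), where nᵢ is the stratum total.
Stratum 1 (2010–2014): n = 6504; a·d/n = 1753·2828/6504 = 762.2208; b·c/n = 1048·875/6504 = 140.9902
Stratum 2 (2015–2019): n = 4222; a·d/n = 294·3044/4222 = 211.9697; b·c/n = 753·131/4222 = 23.3640
OR_MH = (762.2208 + 211.9697) / (140.9902 + 23.3640) = 974.1905 / 164.3542 = 5.92738

5.93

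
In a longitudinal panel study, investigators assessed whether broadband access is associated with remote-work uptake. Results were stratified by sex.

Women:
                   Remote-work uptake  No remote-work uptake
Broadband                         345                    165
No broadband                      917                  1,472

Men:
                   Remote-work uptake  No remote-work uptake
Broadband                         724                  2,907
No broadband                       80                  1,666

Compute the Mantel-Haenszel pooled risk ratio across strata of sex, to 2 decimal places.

2.41

RR_MH = Σ(aᵢ·n₀ᵢ/nᵢ) / Σ(cᵢ·n₁ᵢ/nᵢ), with n₁ᵢ = aᵢ+bᵢ (exposed), n₀ᵢ = cᵢ+dᵢ (unexposed), nᵢ = n₁ᵢ+n₀ᵢ.
Stratum 1 (Women): n₁ = 510, n₀ = 2389, n = 2899; a·n₀/n = 345·2389/2899 = 284.3067; c·n₁/n = 917·510/2899 = 161.3211
Stratum 2 (Men): n₁ = 3631, n₀ = 1746, n = 5377; a·n₀/n = 724·1746/5377 = 235.0947; c·n₁/n = 80·3631/5377 = 54.0227
RR_MH = (284.3067 + 235.0947) / (161.3211 + 54.0227) = 519.4013 / 215.3438 = 2.41196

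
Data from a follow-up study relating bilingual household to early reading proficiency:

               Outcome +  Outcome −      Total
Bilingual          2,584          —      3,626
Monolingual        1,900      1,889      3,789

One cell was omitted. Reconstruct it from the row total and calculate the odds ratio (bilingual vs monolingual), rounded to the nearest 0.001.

The missing cell is in the exposed row: 3626 − 2584 = 1042.
So a = 2584, b = 1042, c = 1900, d = 1889.
OR = (a·d)/(b·c) = (2584 × 1889) / (1042 × 1900) = 4881176 / 1979800 = 2.46549

2.465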